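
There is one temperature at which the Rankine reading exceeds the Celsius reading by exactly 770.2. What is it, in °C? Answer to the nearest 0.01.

Let C be the Celsius reading. The Rankine reading is R = 1.8·C + 491.67.
Require R - C = 770.2: (0.8)·C + 491.67 = 770.2.
C = (770.2 - 491.67) / (0.8) = 348.16.

348.16°C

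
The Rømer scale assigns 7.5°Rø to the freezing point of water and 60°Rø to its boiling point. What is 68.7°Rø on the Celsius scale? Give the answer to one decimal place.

116.6°C

Linear interpolation between the fixed points: C = (68.7 - 7.5) × 100 / (60 - 7.5) = 116.5714°C.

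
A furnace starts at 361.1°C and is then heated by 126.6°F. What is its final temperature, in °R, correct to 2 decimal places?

1268.25°R

The 126.6°F change is an interval, so only the factor 5/9 applies: +126.6 × 5/9 = +70.3333°C.
Final Celsius temperature: 361.1000 + 70.3333 = 431.4333°C.
In Rankine: 431.4333 × 1.8 + 491.67 = 1268.25°R.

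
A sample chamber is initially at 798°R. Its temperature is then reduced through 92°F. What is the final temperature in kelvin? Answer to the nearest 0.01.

392.22 K

Initial temperature in Celsius: (798 - 491.67) × 5/9 = 170.1833°C.
The 92°F change is an interval, so only the factor 5/9 applies: -92 × 5/9 = -51.1111°C.
Final Celsius temperature: 170.1833 - 51.1111 = 119.0722°C.
In kelvin: 119.0722 + 273.15 = 392.22 K.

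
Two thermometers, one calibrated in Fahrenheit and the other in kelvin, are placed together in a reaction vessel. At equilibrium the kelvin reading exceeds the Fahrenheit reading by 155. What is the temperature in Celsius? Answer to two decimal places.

Let x be the Fahrenheit reading; then the kelvin reading is 5/9·x + 255.372.
(5/9·x + 255.372) - x = 155  ⇒  (-4/9)·x = -100.372  ⇒  x = 225.8375°F.
In Celsius: (225.8375 - 32) × 5/9 = 107.69°C.

107.69°C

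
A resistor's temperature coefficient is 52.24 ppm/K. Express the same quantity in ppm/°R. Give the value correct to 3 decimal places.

29.022 ppm/°R

Since only a temperature interval is involved, the additive offset between the scales drops out.
A change of 1°R is a change of 5/9 K, so per °R the value is 52.24 × 5/9 = 29.022.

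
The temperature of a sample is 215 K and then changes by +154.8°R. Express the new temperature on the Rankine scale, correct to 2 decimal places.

541.80°R

Initial temperature in Celsius: 215 - 273.15 = -58.1500°C.
The 154.8°R change is an interval, so only the factor 5/9 applies: +154.8 × 5/9 = +86.0000°C.
Final Celsius temperature: -58.1500 + 86.0000 = 27.8500°C.
In Rankine: 27.8500 × 1.8 + 491.67 = 541.80°R.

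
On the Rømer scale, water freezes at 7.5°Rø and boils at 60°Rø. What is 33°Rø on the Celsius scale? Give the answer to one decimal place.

Linear interpolation between the fixed points: C = (33 - 7.5) × 100 / (60 - 7.5) = 48.5714°C.

48.6°C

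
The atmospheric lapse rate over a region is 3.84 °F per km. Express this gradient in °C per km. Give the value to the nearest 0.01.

Since only a temperature interval is involved, the additive offset between the scales drops out.
A change of 1°F is a change of 5/9°C, so 3.84 × 5/9 = 2.13.

2.13 °C/km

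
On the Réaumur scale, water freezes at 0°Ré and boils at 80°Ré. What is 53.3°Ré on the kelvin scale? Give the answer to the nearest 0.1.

Linear interpolation between the fixed points: C = (53.3 - 0) × 100 / (80 - 0) = 66.6250°C.
Then 66.6250 + 273.15 = 339.8 K.

339.8 K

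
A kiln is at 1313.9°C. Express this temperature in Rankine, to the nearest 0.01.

In Rankine: 1313.9000 × 1.8 + 491.67 = 2856.69°R.

2856.69°R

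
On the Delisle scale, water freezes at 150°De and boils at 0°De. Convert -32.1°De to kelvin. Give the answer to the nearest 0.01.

394.55 K

Linear interpolation between the fixed points: C = (-32.1 - 150) × 100 / (0 - 150) = 121.4000°C.
Then 121.4000 + 273.15 = 394.55 K.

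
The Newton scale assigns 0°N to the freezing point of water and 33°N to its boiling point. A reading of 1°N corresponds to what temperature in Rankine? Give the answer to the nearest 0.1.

Linear interpolation between the fixed points: C = (1 - 0) × 100 / (33 - 0) = 3.0303°C.
Then 3.0303 × 1.8 + 491.67 = 497.1°R.

497.1°R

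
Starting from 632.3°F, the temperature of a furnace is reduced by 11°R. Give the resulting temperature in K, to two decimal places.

600.54 K

Initial temperature in Celsius: (632.3 - 32) × 5/9 = 333.5000°C.
The 11°R change is an interval, so only the factor 5/9 applies: -11 × 5/9 = -6.1111°C.
Final Celsius temperature: 333.5000 - 6.1111 = 327.3889°C.
In kelvin: 327.3889 + 273.15 = 600.54 K.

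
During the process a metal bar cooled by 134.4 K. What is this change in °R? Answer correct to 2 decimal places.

241.92°R

Only the scale ratio 1.8 matters for a change in temperature.
134.4 × 1.8 = 241.92.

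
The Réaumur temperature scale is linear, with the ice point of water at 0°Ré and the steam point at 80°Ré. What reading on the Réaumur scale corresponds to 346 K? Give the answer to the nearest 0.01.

First in Celsius: 346 - 273.15 = 72.8500°C.
Linearly onto the Réaumur scale: 0 + (72.8500 / 100) × (80 - 0) = 58.28°Ré.

58.28°Ré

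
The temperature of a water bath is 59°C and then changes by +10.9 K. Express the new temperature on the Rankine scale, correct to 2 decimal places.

617.49°R

The 10.9 K change is an interval; Kelvin and Celsius degrees are the same size, so ΔC = +10.9°C.
Final Celsius temperature: 59.0000 + 10.9000 = 69.9000°C.
In Rankine: 69.9000 × 1.8 + 491.67 = 617.49°R.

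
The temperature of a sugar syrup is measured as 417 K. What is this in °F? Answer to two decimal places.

290.93°F

In Celsius: 417 - 273.15 = 143.8500°C.
In Fahrenheit: 143.8500 × 1.8 + 32 = 290.93°F.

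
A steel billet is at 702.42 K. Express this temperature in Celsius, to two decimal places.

In Celsius: 702.42 - 273.15 = 429.2700°C.

429.27°C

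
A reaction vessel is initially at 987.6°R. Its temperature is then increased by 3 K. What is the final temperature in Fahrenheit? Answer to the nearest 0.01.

Initial temperature in Celsius: (987.6 - 491.67) × 5/9 = 275.5167°C.
The 3 K change is an interval; Kelvin and Celsius degrees are the same size, so ΔC = +3°C.
Final Celsius temperature: 275.5167 + 3.0000 = 278.5167°C.
In Fahrenheit: 278.5167 × 1.8 + 32 = 533.33°F.

533.33°F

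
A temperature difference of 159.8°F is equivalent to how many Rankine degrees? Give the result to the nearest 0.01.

Fahrenheit and Rankine degrees are the same size, so the interval is unchanged: 159.80.

159.80°R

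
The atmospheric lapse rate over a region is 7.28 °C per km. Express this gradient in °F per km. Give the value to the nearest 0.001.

Since only a temperature interval is involved, the additive offset between the scales drops out.
A change of 1°C is a change of 1.8°F, so 7.28 × 1.8 = 13.104.

13.104 °F/km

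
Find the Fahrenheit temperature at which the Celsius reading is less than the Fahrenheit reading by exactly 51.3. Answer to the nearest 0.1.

75.4°F

Let F be the Fahrenheit reading. The Celsius reading is C = 5/9·F - 17.7778.
Require C - F = -51.3: (-4/9)·F - 17.7778 = -51.3.
F = (-51.3 + 17.7778) / (-4/9) = 75.4.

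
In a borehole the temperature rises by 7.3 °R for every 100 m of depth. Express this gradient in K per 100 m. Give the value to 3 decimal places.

The quantity depends on a temperature interval, so only the ratio of degree sizes applies; the offset between the scales is irrelevant.
A change of 1°R is a change of 5/9 K, so 7.3 × 5/9 = 4.056.

4.056 K/100 m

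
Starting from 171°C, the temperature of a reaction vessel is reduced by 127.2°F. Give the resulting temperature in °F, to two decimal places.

212.60°F

The 127.2°F change is an interval, so only the factor 5/9 applies: -127.2 × 5/9 = -70.6667°C.
Final Celsius temperature: 171.0000 - 70.6667 = 100.3333°C.
In Fahrenheit: 100.3333 × 1.8 + 32 = 212.60°F.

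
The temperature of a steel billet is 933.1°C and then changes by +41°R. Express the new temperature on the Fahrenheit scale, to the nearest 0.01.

1752.58°F

The 41°R change is an interval, so only the factor 5/9 applies: +41 × 5/9 = +22.7778°C.
Final Celsius temperature: 933.1000 + 22.7778 = 955.8778°C.
In Fahrenheit: 955.8778 × 1.8 + 32 = 1752.58°F.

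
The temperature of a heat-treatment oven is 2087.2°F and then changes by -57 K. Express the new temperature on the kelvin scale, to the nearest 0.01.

Initial temperature in Celsius: (2087.2 - 32) × 5/9 = 1141.7778°C.
The 57 K change is an interval; Kelvin and Celsius degrees are the same size, so ΔC = -57°C.
Final Celsius temperature: 1141.7778 - 57.0000 = 1084.7778°C.
In kelvin: 1084.7778 + 273.15 = 1357.93 K.

1357.93 K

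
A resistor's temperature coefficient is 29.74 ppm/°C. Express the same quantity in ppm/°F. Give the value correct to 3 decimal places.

Since only a temperature interval is involved, the additive offset between the scales drops out.
A change of 1°F is a change of 5/9°C, so per °F the value is 29.74 × 5/9 = 16.522.

16.522 ppm/°F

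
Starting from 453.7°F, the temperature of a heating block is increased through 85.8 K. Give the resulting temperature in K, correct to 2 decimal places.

Initial temperature in Celsius: (453.7 - 32) × 5/9 = 234.2778°C.
The 85.8 K change is an interval; Kelvin and Celsius degrees are the same size, so ΔC = +85.8°C.
Final Celsius temperature: 234.2778 + 85.8000 = 320.0778°C.
In kelvin: 320.0778 + 273.15 = 593.23 K.

593.23 K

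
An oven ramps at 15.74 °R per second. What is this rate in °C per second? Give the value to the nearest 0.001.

Since only a temperature interval is involved, the additive offset between the scales drops out.
A change of 1°R is a change of 5/9°C, so 15.74 × 5/9 = 8.744.

8.744 °C/second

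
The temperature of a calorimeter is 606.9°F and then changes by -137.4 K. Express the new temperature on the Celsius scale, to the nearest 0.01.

Initial temperature in Celsius: (606.9 - 32) × 5/9 = 319.3889°C.
The 137.4 K change is an interval; Kelvin and Celsius degrees are the same size, so ΔC = -137.4°C.
Final Celsius temperature: 319.3889 - 137.4000 = 181.9889°C.

181.99°C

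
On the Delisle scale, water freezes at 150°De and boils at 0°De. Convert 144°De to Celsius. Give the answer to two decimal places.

Linear interpolation between the fixed points: C = (144 - 150) × 100 / (0 - 150) = 4.0000°C.

4.00°C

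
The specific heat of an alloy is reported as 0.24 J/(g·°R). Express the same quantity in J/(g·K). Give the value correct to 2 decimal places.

The quantity depends on a temperature interval, so only the ratio of degree sizes applies; the offset between the scales is irrelevant.
A change of 1 K is a change of 1.8°R, so per K the value is 0.24 × 1.8 = 0.43.

0.43 J/(g·K)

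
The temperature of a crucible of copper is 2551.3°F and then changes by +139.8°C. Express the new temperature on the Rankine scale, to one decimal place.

3262.6°R

Initial temperature in Celsius: (2551.3 - 32) × 5/9 = 1399.6111°C.
Final Celsius temperature: 1399.6111 + 139.8000 = 1539.4111°C.
In Rankine: 1539.4111 × 1.8 + 491.67 = 3262.6°R.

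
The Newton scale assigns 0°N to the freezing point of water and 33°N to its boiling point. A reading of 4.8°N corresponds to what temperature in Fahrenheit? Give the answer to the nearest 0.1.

58.2°F

Linear interpolation between the fixed points: C = (4.8 - 0) × 100 / (33 - 0) = 14.5455°C.
Then 14.5455 × 1.8 + 32 = 58.2°F.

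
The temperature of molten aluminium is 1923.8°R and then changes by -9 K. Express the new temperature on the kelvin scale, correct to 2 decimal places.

Initial temperature in Celsius: (1923.8 - 491.67) × 5/9 = 795.6278°C.
The 9 K change is an interval; Kelvin and Celsius degrees are the same size, so ΔC = -9°C.
Final Celsius temperature: 795.6278 - 9.0000 = 786.6278°C.
In kelvin: 786.6278 + 273.15 = 1059.78 K.

1059.78 K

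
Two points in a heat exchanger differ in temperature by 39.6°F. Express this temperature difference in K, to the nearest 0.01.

An interval of 1°F corresponds to 5/9 K.
39.6 × 5/9 = 22.00.

22.00 K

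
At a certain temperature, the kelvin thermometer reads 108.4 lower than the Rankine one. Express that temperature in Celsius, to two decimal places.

-137.65°C

Let x be the Rankine reading; then the kelvin reading is 5/9·x.
(5/9·x) - x = -108.4  ⇒  (-4/9)·x = -108.4  ⇒  x = 243.9000°R.
In Celsius: (243.9 - 491.67) × 5/9 = -137.65°C.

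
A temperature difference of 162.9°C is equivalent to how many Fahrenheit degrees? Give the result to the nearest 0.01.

293.22°F

For a temperature interval the offset drops out; only the factor 1.8 applies.
162.9 × 1.8 = 293.22.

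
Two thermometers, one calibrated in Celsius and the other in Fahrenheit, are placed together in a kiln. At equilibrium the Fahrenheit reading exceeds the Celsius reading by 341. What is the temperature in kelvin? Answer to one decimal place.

659.4 K

Let x be the Celsius reading; then the Fahrenheit reading is 1.8·x + 32.
(1.8·x + 32) - x = 341  ⇒  (0.8)·x = 309  ⇒  x = 386.2500°C.
In kelvin: 386.2500 + 273.15 = 659.4 K.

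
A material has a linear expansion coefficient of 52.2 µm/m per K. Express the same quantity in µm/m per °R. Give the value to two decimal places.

29.00 µm/m per °R

The quantity depends on a temperature interval, so only the ratio of degree sizes applies; the offset between the scales is irrelevant.
A change of 1°R is a change of 5/9 K, so per °R the value is 52.2 × 5/9 = 29.00.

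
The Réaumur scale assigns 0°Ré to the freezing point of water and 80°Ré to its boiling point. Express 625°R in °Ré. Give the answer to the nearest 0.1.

59.3°Ré

First in Celsius: (625 - 491.67) × 5/9 = 74.0722°C.
Linearly onto the Réaumur scale: 0 + (74.0722 / 100) × (80 - 0) = 59.3°Ré.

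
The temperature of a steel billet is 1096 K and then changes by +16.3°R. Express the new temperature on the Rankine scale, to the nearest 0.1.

Initial temperature in Celsius: 1096 - 273.15 = 822.8500°C.
The 16.3°R change is an interval, so only the factor 5/9 applies: +16.3 × 5/9 = +9.0556°C.
Final Celsius temperature: 822.8500 + 9.0556 = 831.9056°C.
In Rankine: 831.9056 × 1.8 + 491.67 = 1989.1°R.

1989.1°R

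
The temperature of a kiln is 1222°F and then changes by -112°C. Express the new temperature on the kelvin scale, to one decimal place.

822.3 K

Initial temperature in Celsius: (1222 - 32) × 5/9 = 661.1111°C.
Final Celsius temperature: 661.1111 - 112.0000 = 549.1111°C.
In kelvin: 549.1111 + 273.15 = 822.3 K.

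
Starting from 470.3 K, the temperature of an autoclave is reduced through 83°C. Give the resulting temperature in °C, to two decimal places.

114.15°C

Initial temperature in Celsius: 470.3 - 273.15 = 197.1500°C.
Final Celsius temperature: 197.1500 - 83.0000 = 114.1500°C.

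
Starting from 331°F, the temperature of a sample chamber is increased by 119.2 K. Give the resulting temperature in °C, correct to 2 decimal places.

285.31°C

Initial temperature in Celsius: (331 - 32) × 5/9 = 166.1111°C.
The 119.2 K change is an interval; Kelvin and Celsius degrees are the same size, so ΔC = +119.2°C.
Final Celsius temperature: 166.1111 + 119.2000 = 285.3111°C.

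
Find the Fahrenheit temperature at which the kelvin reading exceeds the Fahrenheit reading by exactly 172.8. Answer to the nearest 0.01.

Let F be the Fahrenheit reading. The kelvin reading is K = 5/9·F + 255.372.
Require K - F = 172.8: (-4/9)·F + 255.372 = 172.8.
F = (172.8 - 255.372) / (-4/9) = 185.79.

185.79°F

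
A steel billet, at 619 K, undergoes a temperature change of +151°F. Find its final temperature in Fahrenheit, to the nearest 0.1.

Initial temperature in Celsius: 619 - 273.15 = 345.8500°C.
The 151°F change is an interval, so only the factor 5/9 applies: +151 × 5/9 = +83.8889°C.
Final Celsius temperature: 345.8500 + 83.8889 = 429.7389°C.
In Fahrenheit: 429.7389 × 1.8 + 32 = 805.5°F.

805.5°F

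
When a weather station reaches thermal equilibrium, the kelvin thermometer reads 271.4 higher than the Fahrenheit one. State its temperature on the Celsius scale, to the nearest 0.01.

-37.81°C

Let x be the Fahrenheit reading; then the kelvin reading is 5/9·x + 255.372.
(5/9·x + 255.372) - x = 271.4  ⇒  (-4/9)·x = 16.0278  ⇒  x = -36.0625°F.
In Celsius: (-36.0625 - 32) × 5/9 = -37.81°C.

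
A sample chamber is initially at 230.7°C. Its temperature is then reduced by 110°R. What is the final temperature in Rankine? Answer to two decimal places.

The 110°R change is an interval, so only the factor 5/9 applies: -110 × 5/9 = -61.1111°C.
Final Celsius temperature: 230.7000 - 61.1111 = 169.5889°C.
In Rankine: 169.5889 × 1.8 + 491.67 = 796.93°R.

796.93°R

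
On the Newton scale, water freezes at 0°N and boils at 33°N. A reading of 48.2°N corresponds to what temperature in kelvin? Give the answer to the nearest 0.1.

Linear interpolation between the fixed points: C = (48.2 - 0) × 100 / (33 - 0) = 146.0606°C.
Then 146.0606 + 273.15 = 419.2 K.

419.2 K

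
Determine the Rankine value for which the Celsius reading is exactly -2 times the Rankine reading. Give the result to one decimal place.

106.9°R

Let R be the Rankine reading. The Celsius reading is C = 5/9·R - 273.15.
Require C = -2·R: 5/9·R - 273.15 = -2·R.
(23/9)·R = 273.15  ⇒  R = 106.9.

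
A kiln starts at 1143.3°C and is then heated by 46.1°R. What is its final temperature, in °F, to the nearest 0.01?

2136.04°F

The 46.1°R change is an interval, so only the factor 5/9 applies: +46.1 × 5/9 = +25.6111°C.
Final Celsius temperature: 1143.3000 + 25.6111 = 1168.9111°C.
In Fahrenheit: 1168.9111 × 1.8 + 32 = 2136.04°F.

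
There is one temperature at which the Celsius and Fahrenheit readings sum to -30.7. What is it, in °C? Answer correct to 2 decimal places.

Let C be the Celsius reading. The Fahrenheit reading is F = 1.8·C + 32.
Require C + F = -30.7: (2.8)·C + 32 = -30.7.
C = (-30.7 - 32) / (2.8) = -22.39.

-22.39°C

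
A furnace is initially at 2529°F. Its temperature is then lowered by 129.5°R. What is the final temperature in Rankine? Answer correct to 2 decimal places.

Initial temperature in Celsius: (2529 - 32) × 5/9 = 1387.2222°C.
The 129.5°R change is an interval, so only the factor 5/9 applies: -129.5 × 5/9 = -71.9444°C.
Final Celsius temperature: 1387.2222 - 71.9444 = 1315.2778°C.
In Rankine: 1315.2778 × 1.8 + 491.67 = 2859.17°R.

2859.17°R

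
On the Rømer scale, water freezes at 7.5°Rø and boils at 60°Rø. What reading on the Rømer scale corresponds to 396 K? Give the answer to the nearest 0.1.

72.0°Rø

First in Celsius: 396 - 273.15 = 122.8500°C.
Linearly onto the Rømer scale: 7.5 + (122.8500 / 100) × (60 - 7.5) = 72.0°Rø.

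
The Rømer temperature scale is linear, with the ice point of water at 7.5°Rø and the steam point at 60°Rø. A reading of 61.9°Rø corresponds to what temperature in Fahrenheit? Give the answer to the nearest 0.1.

Linear interpolation between the fixed points: C = (61.9 - 7.5) × 100 / (60 - 7.5) = 103.6190°C.
Then 103.6190 × 1.8 + 32 = 218.5°F.

218.5°F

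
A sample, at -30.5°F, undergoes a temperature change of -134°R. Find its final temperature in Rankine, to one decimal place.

295.2°R

Initial temperature in Celsius: (-30.5 - 32) × 5/9 = -34.7222°C.
The 134°R change is an interval, so only the factor 5/9 applies: -134 × 5/9 = -74.4444°C.
Final Celsius temperature: -34.7222 - 74.4444 = -109.1667°C.
In Rankine: -109.1667 × 1.8 + 491.67 = 295.2°R.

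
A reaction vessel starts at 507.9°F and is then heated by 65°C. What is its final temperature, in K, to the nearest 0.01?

Initial temperature in Celsius: (507.9 - 32) × 5/9 = 264.3889°C.
Final Celsius temperature: 264.3889 + 65.0000 = 329.3889°C.
In kelvin: 329.3889 + 273.15 = 602.54 K.

602.54 K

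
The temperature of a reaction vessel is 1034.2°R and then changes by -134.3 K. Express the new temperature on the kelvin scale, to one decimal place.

Initial temperature in Celsius: (1034.2 - 491.67) × 5/9 = 301.4056°C.
The 134.3 K change is an interval; Kelvin and Celsius degrees are the same size, so ΔC = -134.3°C.
Final Celsius temperature: 301.4056 - 134.3000 = 167.1056°C.
In kelvin: 167.1056 + 273.15 = 440.3 K.

440.3 K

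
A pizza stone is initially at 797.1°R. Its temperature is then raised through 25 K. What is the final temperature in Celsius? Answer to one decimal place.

Initial temperature in Celsius: (797.1 - 491.67) × 5/9 = 169.6833°C.
The 25 K change is an interval; Kelvin and Celsius degrees are the same size, so ΔC = +25°C.
Final Celsius temperature: 169.6833 + 25.0000 = 194.6833°C.

194.7°C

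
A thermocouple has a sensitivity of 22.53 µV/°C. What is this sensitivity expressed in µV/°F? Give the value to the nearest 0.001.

12.517 µV/°F

The quantity depends on a temperature interval, so only the ratio of degree sizes applies; the offset between the scales is irrelevant.
A change of 1°F is a change of 5/9°C, so per °F the value is 22.53 × 5/9 = 12.517.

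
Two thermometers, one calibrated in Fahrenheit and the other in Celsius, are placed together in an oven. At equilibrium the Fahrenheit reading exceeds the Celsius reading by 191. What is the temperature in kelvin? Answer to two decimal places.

Let x be the Fahrenheit reading; then the Celsius reading is 5/9·x - 17.7778.
(5/9·x - 17.7778) - x = -191  ⇒  (-4/9)·x = -173.222  ⇒  x = 389.7500°F.
In Celsius: (389.75 - 32) × 5/9 = 198.7500°C.
In kelvin: 198.7500 + 273.15 = 471.90 K.

471.90 K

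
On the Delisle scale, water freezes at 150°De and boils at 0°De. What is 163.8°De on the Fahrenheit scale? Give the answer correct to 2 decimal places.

Linear interpolation between the fixed points: C = (163.8 - 150) × 100 / (0 - 150) = -9.2000°C.
Then -9.2000 × 1.8 + 32 = 15.44°F.

15.44°F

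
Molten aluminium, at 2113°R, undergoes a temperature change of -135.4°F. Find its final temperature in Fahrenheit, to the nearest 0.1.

1517.9°F

Initial temperature in Celsius: (2113 - 491.67) × 5/9 = 900.7389°C.
The 135.4°F change is an interval, so only the factor 5/9 applies: -135.4 × 5/9 = -75.2222°C.
Final Celsius temperature: 900.7389 - 75.2222 = 825.5167°C.
In Fahrenheit: 825.5167 × 1.8 + 32 = 1517.9°F.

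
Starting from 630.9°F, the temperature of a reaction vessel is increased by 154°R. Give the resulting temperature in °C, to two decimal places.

Initial temperature in Celsius: (630.9 - 32) × 5/9 = 332.7222°C.
The 154°R change is an interval, so only the factor 5/9 applies: +154 × 5/9 = +85.5556°C.
Final Celsius temperature: 332.7222 + 85.5556 = 418.2778°C.

418.28°C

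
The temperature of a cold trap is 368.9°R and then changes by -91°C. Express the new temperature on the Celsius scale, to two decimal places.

Initial temperature in Celsius: (368.9 - 491.67) × 5/9 = -68.2056°C.
Final Celsius temperature: -68.2056 - 91.0000 = -159.2056°C.

-159.21°C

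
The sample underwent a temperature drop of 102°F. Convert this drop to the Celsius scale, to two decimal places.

56.67°C

For a temperature interval the offset drops out; only the factor 5/9 applies.
102 × 5/9 = 56.67.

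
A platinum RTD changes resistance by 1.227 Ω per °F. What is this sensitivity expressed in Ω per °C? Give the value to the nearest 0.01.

2.21 Ω per °C

The quantity depends on a temperature interval, so only the ratio of degree sizes applies; the offset between the scales is irrelevant.
A change of 1°C is a change of 1.8°F, so per °C the value is 1.227 × 1.8 = 2.21.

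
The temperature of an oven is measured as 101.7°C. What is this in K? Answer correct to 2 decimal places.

In kelvin: 101.7000 + 273.15 = 374.85 K.

374.85 K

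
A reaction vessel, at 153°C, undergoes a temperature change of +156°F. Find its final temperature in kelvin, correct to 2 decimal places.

The 156°F change is an interval, so only the factor 5/9 applies: +156 × 5/9 = +86.6667°C.
Final Celsius temperature: 153.0000 + 86.6667 = 239.6667°C.
In kelvin: 239.6667 + 273.15 = 512.82 K.

512.82 K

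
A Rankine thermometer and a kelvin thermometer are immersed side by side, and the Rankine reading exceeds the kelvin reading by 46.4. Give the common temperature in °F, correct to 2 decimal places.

-355.27°F

Let x be the Rankine reading; then the kelvin reading is 5/9·x.
(5/9·x) - x = -46.4  ⇒  (-4/9)·x = -46.4  ⇒  x = 104.4000°R.
In Celsius: (104.4 - 491.67) × 5/9 = -215.1500°C.
In Fahrenheit: -215.1500 × 1.8 + 32 = -355.27°F.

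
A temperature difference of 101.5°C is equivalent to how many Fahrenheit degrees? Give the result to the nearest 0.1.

An interval of 1°C corresponds to 1.8°F.
101.5 × 1.8 = 182.7.

182.7°F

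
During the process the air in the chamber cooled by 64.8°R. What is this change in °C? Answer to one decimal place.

Only the scale ratio 5/9 matters for a change in temperature.
64.8 × 5/9 = 36.0.

36.0°C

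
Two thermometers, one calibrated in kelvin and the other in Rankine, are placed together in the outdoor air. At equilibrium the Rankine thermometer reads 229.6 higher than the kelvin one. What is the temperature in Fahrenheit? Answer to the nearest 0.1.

56.9°F

Let x be the kelvin reading; then the Rankine reading is 1.8·x.
(1.8·x) - x = 229.6  ⇒  (0.8)·x = 229.6  ⇒  x = 287.0000 K.
In Celsius: 287 - 273.15 = 13.8500°C.
In Fahrenheit: 13.8500 × 1.8 + 32 = 56.9°F.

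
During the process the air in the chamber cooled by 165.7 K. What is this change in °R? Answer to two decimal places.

298.26°R

Only the scale ratio 1.8 matters for a change in temperature.
165.7 × 1.8 = 298.26.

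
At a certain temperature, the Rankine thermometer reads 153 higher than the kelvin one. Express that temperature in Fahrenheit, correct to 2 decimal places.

Let x be the kelvin reading; then the Rankine reading is 1.8·x.
(1.8·x) - x = 153  ⇒  (0.8)·x = 153  ⇒  x = 191.2500 K.
In Celsius: 191.25 - 273.15 = -81.9000°C.
In Fahrenheit: -81.9000 × 1.8 + 32 = -115.42°F.

-115.42°F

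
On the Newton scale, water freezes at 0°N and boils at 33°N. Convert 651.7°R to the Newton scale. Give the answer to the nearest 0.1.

First in Celsius: (651.7 - 491.67) × 5/9 = 88.9056°C.
Linearly onto the Newton scale: 0 + (88.9056 / 100) × (33 - 0) = 29.3°N.

29.3°N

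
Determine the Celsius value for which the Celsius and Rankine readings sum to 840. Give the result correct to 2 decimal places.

124.40°C

Let C be the Celsius reading. The Rankine reading is R = 1.8·C + 491.67.
Require C + R = 840: (2.8)·C + 491.67 = 840.
C = (840 - 491.67) / (2.8) = 124.40.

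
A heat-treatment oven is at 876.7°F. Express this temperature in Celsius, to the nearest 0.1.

In Celsius: (876.7 - 32) × 5/9 = 469.2778°C.

469.3°C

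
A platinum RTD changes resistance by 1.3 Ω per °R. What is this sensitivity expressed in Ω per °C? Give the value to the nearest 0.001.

The quantity depends on a temperature interval, so only the ratio of degree sizes applies; the offset between the scales is irrelevant.
A change of 1°C is a change of 1.8°R, so per °C the value is 1.3 × 1.8 = 2.340.

2.340 Ω per °C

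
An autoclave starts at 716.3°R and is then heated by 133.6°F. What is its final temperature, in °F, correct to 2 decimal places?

390.23°F

Initial temperature in Celsius: (716.3 - 491.67) × 5/9 = 124.7944°C.
The 133.6°F change is an interval, so only the factor 5/9 applies: +133.6 × 5/9 = +74.2222°C.
Final Celsius temperature: 124.7944 + 74.2222 = 199.0167°C.
In Fahrenheit: 199.0167 × 1.8 + 32 = 390.23°F.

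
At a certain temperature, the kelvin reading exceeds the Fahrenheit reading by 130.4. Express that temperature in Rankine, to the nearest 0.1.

Let x be the Fahrenheit reading; then the kelvin reading is 5/9·x + 255.372.
(5/9·x + 255.372) - x = 130.4  ⇒  (-4/9)·x = -124.972  ⇒  x = 281.1875°F.
In Celsius: (281.1875 - 32) × 5/9 = 138.4375°C.
In Rankine: 138.4375 × 1.8 + 491.67 = 740.9°R.

740.9°R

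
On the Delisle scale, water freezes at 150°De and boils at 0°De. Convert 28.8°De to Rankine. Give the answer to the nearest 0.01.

Linear interpolation between the fixed points: C = (28.8 - 150) × 100 / (0 - 150) = 80.8000°C.
Then 80.8000 × 1.8 + 491.67 = 637.11°R.

637.11°R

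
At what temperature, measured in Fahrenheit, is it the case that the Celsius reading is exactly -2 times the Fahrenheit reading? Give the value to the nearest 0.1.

7.0°F

Let F be the Fahrenheit reading. The Celsius reading is C = 5/9·F - 17.7778.
Require C = -2·F: 5/9·F - 17.7778 = -2·F.
(23/9)·F = 17.7778  ⇒  F = 7.0.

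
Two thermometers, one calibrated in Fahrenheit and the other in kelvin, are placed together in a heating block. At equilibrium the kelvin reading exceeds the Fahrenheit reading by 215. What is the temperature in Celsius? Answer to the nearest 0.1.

32.7°C

Let x be the Fahrenheit reading; then the kelvin reading is 5/9·x + 255.372.
(5/9·x + 255.372) - x = 215  ⇒  (-4/9)·x = -40.3722  ⇒  x = 90.8375°F.
In Celsius: (90.8375 - 32) × 5/9 = 32.7°C.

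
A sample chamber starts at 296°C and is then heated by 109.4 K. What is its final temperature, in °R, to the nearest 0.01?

The 109.4 K change is an interval; Kelvin and Celsius degrees are the same size, so ΔC = +109.4°C.
Final Celsius temperature: 296.0000 + 109.4000 = 405.4000°C.
In Rankine: 405.4000 × 1.8 + 491.67 = 1221.39°R.

1221.39°R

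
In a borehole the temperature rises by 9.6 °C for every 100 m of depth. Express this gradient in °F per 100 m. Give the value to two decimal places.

17.28 °F/100 m

Since only a temperature interval is involved, the additive offset between the scales drops out.
A change of 1°C is a change of 1.8°F, so 9.6 × 1.8 = 17.28.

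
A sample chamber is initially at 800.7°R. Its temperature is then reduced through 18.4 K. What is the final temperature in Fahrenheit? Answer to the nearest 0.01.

307.91°F

Initial temperature in Celsius: (800.7 - 491.67) × 5/9 = 171.6833°C.
The 18.4 K change is an interval; Kelvin and Celsius degrees are the same size, so ΔC = -18.4°C.
Final Celsius temperature: 171.6833 - 18.4000 = 153.2833°C.
In Fahrenheit: 153.2833 × 1.8 + 32 = 307.91°F.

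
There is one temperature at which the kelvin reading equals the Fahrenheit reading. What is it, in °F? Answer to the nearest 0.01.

574.59°F

Let F be the Fahrenheit reading. The kelvin reading is K = 5/9·F + 255.372.
Set K = F: 5/9·F + 255.372 = F.
(-4/9)·F = -255.372  ⇒  F = 574.59.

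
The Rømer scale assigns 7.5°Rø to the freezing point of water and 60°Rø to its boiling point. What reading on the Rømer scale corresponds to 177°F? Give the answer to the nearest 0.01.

First in Celsius: (177 - 32) × 5/9 = 80.5556°C.
Linearly onto the Rømer scale: 7.5 + (80.5556 / 100) × (60 - 7.5) = 49.79°Rø.

49.79°Rø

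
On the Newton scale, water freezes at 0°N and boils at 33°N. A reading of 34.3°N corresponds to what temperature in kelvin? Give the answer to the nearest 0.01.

377.09 K

Linear interpolation between the fixed points: C = (34.3 - 0) × 100 / (33 - 0) = 103.9394°C.
Then 103.9394 + 273.15 = 377.09 K.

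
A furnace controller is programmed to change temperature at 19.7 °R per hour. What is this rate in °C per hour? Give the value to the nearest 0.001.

The quantity depends on a temperature interval, so only the ratio of degree sizes applies; the offset between the scales is irrelevant.
A change of 1°R is a change of 5/9°C, so 19.7 × 5/9 = 10.944.

10.944 °C/hour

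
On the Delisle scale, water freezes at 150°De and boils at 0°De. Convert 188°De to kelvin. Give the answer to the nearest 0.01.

Linear interpolation between the fixed points: C = (188 - 150) × 100 / (0 - 150) = -25.3333°C.
Then -25.3333 + 273.15 = 247.82 K.

247.82 K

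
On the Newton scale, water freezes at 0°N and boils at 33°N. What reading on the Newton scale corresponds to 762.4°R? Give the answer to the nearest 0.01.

First in Celsius: (762.4 - 491.67) × 5/9 = 150.4056°C.
Linearly onto the Newton scale: 0 + (150.4056 / 100) × (33 - 0) = 49.63°N.

49.63°N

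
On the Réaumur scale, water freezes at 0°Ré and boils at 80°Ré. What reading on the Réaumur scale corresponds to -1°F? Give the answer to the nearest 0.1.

First in Celsius: (-1 - 32) × 5/9 = -18.3333°C.
Linearly onto the Réaumur scale: 0 + (-18.3333 / 100) × (80 - 0) = -14.7°Ré.

-14.7°Ré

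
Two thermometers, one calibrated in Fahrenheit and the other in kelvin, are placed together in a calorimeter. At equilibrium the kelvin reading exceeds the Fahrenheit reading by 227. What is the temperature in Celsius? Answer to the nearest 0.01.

Let x be the Fahrenheit reading; then the kelvin reading is 5/9·x + 255.372.
(5/9·x + 255.372) - x = 227  ⇒  (-4/9)·x = -28.3722  ⇒  x = 63.8375°F.
In Celsius: (63.8375 - 32) × 5/9 = 17.69°C.

17.69°C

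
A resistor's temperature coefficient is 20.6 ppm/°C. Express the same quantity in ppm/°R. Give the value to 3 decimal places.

11.444 ppm/°R

The quantity depends on a temperature interval, so only the ratio of degree sizes applies; the offset between the scales is irrelevant.
A change of 1°R is a change of 5/9°C, so per °R the value is 20.6 × 5/9 = 11.444.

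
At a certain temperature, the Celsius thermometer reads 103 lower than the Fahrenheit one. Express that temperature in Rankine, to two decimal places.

Let x be the Fahrenheit reading; then the Celsius reading is 5/9·x - 17.7778.
(5/9·x - 17.7778) - x = -103  ⇒  (-4/9)·x = -85.2222  ⇒  x = 191.7500°F.
In Celsius: (191.75 - 32) × 5/9 = 88.7500°C.
In Rankine: 88.7500 × 1.8 + 491.67 = 651.42°R.

651.42°R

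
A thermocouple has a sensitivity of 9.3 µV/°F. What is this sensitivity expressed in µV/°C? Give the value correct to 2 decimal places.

16.74 µV/°C

The quantity depends on a temperature interval, so only the ratio of degree sizes applies; the offset between the scales is irrelevant.
A change of 1°C is a change of 1.8°F, so per °C the value is 9.3 × 1.8 = 16.74.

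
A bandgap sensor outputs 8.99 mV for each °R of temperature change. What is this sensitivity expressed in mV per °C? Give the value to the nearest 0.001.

Since only a temperature interval is involved, the additive offset between the scales drops out.
A change of 1°C is a change of 1.8°R, so per °C the value is 8.99 × 1.8 = 16.182.

16.182 mV per °C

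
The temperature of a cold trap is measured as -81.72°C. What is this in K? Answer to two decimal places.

In kelvin: -81.7200 + 273.15 = 191.43 K.

191.43 K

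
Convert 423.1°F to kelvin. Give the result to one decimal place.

In Celsius: (423.1 - 32) × 5/9 = 217.2778°C.
In kelvin: 217.2778 + 273.15 = 490.4 K.

490.4 K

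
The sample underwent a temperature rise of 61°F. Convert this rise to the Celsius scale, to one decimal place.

An interval of 1°F corresponds to 5/9°C.
61 × 5/9 = 33.9.

33.9°C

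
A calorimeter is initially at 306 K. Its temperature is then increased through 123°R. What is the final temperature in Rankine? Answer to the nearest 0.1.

673.8°R

Initial temperature in Celsius: 306 - 273.15 = 32.8500°C.
The 123°R change is an interval, so only the factor 5/9 applies: +123 × 5/9 = +68.3333°C.
Final Celsius temperature: 32.8500 + 68.3333 = 101.1833°C.
In Rankine: 101.1833 × 1.8 + 491.67 = 673.8°R.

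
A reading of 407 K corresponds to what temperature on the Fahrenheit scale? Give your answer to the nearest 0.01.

272.93°F

In Celsius: 407 - 273.15 = 133.8500°C.
In Fahrenheit: 133.8500 × 1.8 + 32 = 272.93°F.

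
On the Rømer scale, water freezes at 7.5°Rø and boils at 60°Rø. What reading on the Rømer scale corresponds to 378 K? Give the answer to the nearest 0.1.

62.5°Rø

First in Celsius: 378 - 273.15 = 104.8500°C.
Linearly onto the Rømer scale: 7.5 + (104.8500 / 100) × (60 - 7.5) = 62.5°Rø.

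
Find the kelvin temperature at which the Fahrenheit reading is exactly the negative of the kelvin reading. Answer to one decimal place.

164.2 K

Let K be the kelvin reading. The Fahrenheit reading is F = 1.8·K - 459.67.
Require F = -1·K: 1.8·K - 459.67 = -1·K.
(2.8)·K = 459.67  ⇒  K = 164.2.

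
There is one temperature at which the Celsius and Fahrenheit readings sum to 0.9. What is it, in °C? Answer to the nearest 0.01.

-11.11°C

Let C be the Celsius reading. The Fahrenheit reading is F = 1.8·C + 32.
Require C + F = 0.9: (2.8)·C + 32 = 0.9.
C = (0.9 - 32) / (2.8) = -11.11.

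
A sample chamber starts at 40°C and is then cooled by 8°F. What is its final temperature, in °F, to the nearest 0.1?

96.0°F

The 8°F change is an interval, so only the factor 5/9 applies: -8 × 5/9 = -4.4444°C.
Final Celsius temperature: 40.0000 - 4.4444 = 35.5556°C.
In Fahrenheit: 35.5556 × 1.8 + 32 = 96.0°F.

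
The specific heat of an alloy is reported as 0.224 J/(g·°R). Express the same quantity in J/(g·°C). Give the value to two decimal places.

0.40 J/(g·°C)

Since only a temperature interval is involved, the additive offset between the scales drops out.
A change of 1°C is a change of 1.8°R, so per °C the value is 0.224 × 1.8 = 0.40.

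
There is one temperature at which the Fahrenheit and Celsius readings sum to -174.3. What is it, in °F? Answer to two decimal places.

Let F be the Fahrenheit reading. The Celsius reading is C = 5/9·F - 17.7778.
Require F + C = -174.3: (14/9)·F - 17.7778 = -174.3.
F = (-174.3 + 17.7778) / (14/9) = -100.62.

-100.62°F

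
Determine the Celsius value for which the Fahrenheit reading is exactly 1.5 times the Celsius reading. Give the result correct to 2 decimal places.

-106.67°C

Let C be the Celsius reading. The Fahrenheit reading is F = 1.8·C + 32.
Require F = 1.5·C: 1.8·C + 32 = 1.5·C.
(0.3)·C = -32  ⇒  C = -106.67.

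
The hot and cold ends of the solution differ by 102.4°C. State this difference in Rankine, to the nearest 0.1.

For a temperature interval the offset drops out; only the factor 1.8 applies.
102.4 × 1.8 = 184.3.

184.3°R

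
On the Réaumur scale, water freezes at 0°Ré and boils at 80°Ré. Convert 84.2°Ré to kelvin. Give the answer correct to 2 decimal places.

Linear interpolation between the fixed points: C = (84.2 - 0) × 100 / (80 - 0) = 105.2500°C.
Then 105.2500 + 273.15 = 378.40 K.

378.40 K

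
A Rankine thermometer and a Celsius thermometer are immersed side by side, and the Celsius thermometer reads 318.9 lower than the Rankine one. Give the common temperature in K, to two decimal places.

57.19 K

Let x be the Rankine reading; then the Celsius reading is 5/9·x - 273.15.
(5/9·x - 273.15) - x = -318.9  ⇒  (-4/9)·x = -45.75  ⇒  x = 102.9375°R.
In Celsius: (102.9375 - 491.67) × 5/9 = -215.9625°C.
In kelvin: -215.9625 + 273.15 = 57.19 K.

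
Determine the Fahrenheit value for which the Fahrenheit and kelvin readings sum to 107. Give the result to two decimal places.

Let F be the Fahrenheit reading. The kelvin reading is K = 5/9·F + 255.372.
Require F + K = 107: (14/9)·F + 255.372 = 107.
F = (107 - 255.372) / (14/9) = -95.38.

-95.38°F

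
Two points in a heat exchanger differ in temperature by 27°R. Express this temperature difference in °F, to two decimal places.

Rankine and Fahrenheit degrees are the same size, so the interval is unchanged: 27.00.

27.00°F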